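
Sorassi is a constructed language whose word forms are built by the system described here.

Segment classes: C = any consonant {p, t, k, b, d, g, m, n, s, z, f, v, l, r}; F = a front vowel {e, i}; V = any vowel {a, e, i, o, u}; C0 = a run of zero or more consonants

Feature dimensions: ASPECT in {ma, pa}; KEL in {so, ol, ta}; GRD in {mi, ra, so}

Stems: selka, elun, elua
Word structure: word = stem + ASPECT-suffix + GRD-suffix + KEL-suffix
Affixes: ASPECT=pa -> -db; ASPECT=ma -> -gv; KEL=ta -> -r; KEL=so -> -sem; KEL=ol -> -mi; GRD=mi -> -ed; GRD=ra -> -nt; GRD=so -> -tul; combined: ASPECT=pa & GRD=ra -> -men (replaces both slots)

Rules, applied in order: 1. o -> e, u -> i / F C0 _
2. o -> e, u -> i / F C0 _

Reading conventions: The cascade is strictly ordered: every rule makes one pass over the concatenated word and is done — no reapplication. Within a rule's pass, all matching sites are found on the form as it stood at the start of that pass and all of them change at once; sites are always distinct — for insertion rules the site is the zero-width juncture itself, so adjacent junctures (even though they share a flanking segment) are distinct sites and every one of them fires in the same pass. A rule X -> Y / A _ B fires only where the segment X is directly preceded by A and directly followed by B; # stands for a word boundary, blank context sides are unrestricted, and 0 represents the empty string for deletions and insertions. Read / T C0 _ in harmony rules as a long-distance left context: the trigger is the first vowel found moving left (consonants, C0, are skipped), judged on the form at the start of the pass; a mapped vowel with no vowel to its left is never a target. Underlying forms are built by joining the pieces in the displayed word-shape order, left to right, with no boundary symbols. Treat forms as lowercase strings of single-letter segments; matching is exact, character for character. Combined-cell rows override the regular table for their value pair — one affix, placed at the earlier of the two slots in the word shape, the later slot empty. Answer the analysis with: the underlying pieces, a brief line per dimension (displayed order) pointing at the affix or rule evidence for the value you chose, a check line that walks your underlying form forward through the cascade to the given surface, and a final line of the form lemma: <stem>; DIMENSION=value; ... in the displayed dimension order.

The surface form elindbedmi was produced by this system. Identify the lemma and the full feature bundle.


underlying: elun-db-ed-mi
ASPECT=pa - signalled by the affix -db
KEL=ol - signalled by the affix -mi
GRD=mi - signalled by the affix -ed
check: elundbedmi -> elindbedmi -> elindbedmi
lemma: elun; ASPECT=pa; KEL=ol; GRD=mi


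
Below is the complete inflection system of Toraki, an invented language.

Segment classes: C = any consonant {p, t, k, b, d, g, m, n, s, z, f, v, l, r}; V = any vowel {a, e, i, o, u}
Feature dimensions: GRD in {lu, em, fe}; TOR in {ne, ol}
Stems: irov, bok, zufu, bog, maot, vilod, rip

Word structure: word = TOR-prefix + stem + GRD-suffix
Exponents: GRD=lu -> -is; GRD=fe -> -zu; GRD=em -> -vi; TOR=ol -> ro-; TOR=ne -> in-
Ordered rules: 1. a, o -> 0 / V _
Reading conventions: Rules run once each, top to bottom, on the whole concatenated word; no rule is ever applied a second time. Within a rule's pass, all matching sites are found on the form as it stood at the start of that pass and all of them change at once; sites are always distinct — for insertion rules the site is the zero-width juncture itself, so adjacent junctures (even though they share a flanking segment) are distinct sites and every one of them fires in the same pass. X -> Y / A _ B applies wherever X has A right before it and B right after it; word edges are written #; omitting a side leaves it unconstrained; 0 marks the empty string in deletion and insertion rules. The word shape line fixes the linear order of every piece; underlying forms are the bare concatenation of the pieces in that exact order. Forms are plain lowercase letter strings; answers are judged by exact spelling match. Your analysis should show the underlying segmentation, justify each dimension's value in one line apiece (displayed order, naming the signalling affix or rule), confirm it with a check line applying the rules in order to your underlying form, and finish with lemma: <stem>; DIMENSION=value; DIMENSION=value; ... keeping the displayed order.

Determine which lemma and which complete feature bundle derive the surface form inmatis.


underlying: in-maot-is
GRD=lu - signalled by the affix -is
TOR=ne - signalled by the affix in-
check: inmaotis -> inmatis
lemma: maot; GRD=lu; TOR=ne


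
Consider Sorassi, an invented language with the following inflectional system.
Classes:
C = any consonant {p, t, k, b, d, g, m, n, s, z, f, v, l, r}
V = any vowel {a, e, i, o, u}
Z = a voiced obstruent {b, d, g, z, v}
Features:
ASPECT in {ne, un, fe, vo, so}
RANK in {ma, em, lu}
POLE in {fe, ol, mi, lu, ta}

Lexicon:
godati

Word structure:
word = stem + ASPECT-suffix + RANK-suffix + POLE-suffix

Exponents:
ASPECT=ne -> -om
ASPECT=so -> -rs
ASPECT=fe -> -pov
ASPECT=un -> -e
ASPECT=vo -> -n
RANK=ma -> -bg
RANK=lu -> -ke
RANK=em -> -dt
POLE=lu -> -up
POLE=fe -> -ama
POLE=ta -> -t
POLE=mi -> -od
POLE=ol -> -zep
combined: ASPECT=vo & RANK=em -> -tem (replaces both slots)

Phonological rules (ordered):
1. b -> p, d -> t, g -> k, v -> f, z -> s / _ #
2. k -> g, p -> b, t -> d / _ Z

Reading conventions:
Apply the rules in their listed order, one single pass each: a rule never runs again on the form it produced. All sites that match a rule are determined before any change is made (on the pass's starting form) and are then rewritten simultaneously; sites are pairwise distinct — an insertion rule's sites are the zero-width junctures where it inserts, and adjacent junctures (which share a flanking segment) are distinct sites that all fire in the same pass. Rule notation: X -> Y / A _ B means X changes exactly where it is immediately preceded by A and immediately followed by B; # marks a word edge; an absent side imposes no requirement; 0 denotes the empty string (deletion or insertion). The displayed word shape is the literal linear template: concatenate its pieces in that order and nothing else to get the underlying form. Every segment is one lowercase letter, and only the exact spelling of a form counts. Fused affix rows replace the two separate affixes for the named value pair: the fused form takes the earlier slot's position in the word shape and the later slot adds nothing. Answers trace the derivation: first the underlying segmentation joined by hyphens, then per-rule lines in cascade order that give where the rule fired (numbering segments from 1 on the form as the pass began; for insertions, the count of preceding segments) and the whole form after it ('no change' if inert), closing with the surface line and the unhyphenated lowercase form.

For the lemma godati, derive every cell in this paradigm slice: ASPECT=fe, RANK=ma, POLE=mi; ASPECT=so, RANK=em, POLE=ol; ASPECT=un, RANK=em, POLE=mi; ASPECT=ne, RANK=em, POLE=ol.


cell ASPECT=fe, RANK=ma, POLE=mi:
underlying: godati-pov-bg-od
1. b -> p, d -> t, g -> k, v -> f, z -> s / _ #: fires at position(s) 13: godatipovbgot
2. k -> g, p -> b, t -> d / _ Z: no change
surface: godatipovbgot

cell ASPECT=so, RANK=em, POLE=ol:
underlying: godati-rs-dt-zep
1. b -> p, d -> t, g -> k, v -> f, z -> s / _ #: no change
2. k -> g, p -> b, t -> d / _ Z: fires at position(s) 10: godatirsddzep
surface: godatirsddzep

cell ASPECT=un, RANK=em, POLE=mi:
underlying: godati-e-dt-od
1. b -> p, d -> t, g -> k, v -> f, z -> s / _ #: fires at position(s) 11: godatiedtot
2. k -> g, p -> b, t -> d / _ Z: no change
surface: godatiedtot

cell ASPECT=ne, RANK=em, POLE=ol:
underlying: godati-om-dt-zep
1. b -> p, d -> t, g -> k, v -> f, z -> s / _ #: no change
2. k -> g, p -> b, t -> d / _ Z: fires at position(s) 10: godatiomddzep
surface: godatiomddzep


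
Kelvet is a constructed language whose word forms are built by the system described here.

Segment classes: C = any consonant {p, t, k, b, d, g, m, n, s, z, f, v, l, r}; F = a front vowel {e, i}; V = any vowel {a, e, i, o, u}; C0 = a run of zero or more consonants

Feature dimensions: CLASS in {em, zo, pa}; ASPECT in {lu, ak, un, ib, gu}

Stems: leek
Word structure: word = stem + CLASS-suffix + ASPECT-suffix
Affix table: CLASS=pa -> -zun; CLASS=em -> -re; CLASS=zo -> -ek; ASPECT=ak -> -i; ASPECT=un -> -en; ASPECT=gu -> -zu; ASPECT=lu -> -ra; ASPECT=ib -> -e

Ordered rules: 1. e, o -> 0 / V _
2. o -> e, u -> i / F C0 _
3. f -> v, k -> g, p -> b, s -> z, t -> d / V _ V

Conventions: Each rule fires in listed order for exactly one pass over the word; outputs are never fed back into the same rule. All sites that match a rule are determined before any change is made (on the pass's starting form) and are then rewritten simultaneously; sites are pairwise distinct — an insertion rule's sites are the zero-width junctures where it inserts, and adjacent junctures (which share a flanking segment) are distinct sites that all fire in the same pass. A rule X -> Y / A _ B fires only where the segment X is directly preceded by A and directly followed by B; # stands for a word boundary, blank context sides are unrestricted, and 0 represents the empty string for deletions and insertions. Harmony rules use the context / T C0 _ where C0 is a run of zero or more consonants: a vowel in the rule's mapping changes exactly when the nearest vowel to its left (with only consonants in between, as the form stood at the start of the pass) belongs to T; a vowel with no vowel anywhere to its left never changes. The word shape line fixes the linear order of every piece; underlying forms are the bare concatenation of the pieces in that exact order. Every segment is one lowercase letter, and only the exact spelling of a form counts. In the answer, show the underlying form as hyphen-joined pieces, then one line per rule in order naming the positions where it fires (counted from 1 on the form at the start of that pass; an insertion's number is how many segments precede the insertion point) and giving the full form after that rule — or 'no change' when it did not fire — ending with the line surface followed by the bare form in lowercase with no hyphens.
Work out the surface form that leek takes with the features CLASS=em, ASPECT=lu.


underlying: leek-re-ra
1. e, o -> 0 / V _: fires at position(s) 3: lekrera
2. o -> e, u -> i / F C0 _: no change
3. f -> v, k -> g, p -> b, s -> z, t -> d / V _ V: no change
surface: lekrera


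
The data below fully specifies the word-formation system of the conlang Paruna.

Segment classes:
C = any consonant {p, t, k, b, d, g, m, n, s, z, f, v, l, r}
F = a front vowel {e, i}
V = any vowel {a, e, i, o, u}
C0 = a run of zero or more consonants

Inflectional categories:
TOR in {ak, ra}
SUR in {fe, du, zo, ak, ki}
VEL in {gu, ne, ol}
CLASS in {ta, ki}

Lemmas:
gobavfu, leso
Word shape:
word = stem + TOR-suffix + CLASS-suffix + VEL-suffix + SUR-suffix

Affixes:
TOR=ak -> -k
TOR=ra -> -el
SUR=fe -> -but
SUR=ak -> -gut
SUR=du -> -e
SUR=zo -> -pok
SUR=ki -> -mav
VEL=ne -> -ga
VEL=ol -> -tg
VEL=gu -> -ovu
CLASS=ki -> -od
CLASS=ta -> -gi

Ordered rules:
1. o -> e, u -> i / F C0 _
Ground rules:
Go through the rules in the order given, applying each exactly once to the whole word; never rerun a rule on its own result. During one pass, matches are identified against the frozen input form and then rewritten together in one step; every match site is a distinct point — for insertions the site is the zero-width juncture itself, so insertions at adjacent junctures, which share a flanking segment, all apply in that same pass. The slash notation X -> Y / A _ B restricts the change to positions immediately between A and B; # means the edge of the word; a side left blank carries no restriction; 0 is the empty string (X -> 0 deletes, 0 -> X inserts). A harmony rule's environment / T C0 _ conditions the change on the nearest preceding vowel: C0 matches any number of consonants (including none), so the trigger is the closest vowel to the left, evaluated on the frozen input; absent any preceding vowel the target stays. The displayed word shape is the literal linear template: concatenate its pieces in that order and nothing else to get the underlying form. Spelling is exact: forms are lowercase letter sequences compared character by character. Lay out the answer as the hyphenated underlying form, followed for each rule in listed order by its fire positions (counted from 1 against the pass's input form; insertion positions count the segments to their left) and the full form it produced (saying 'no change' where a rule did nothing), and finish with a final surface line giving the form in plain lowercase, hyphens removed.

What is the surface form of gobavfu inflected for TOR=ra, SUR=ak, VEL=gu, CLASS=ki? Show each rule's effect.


underlying: gobavfu-el-od-ovu-gut
1. o -> e, u -> i / F C0 _: fires at position(s) 10: gobavfueledovugut
surface: gobavfueledovugut


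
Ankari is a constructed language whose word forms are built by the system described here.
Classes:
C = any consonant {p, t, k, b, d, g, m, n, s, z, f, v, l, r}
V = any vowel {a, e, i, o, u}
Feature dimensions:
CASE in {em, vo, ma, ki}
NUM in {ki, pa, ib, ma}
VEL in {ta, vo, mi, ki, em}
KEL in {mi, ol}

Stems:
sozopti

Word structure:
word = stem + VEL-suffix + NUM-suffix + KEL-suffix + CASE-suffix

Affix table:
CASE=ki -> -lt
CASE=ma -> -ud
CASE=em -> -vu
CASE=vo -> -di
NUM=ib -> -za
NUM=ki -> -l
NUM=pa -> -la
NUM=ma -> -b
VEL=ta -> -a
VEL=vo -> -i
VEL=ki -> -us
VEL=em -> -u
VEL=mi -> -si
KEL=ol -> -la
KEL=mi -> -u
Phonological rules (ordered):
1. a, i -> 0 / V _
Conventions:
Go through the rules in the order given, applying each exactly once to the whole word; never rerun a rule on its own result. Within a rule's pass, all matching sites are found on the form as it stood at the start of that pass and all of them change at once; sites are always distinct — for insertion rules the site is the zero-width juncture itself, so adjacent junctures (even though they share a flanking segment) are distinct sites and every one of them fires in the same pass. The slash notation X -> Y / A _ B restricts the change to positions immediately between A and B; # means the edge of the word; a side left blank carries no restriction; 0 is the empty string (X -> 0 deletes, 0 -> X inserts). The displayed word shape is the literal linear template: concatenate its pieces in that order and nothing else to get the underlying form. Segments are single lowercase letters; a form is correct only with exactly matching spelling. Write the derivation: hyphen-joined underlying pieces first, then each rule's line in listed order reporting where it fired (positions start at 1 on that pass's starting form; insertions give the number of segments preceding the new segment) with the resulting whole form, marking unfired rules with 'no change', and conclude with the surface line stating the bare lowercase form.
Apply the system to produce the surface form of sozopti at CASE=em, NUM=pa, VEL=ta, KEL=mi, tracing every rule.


underlying: sozopti-a-la-u-vu
1. a, i -> 0 / V _: fires at position(s) 8: sozoptilauvu
surface: sozoptilauvu


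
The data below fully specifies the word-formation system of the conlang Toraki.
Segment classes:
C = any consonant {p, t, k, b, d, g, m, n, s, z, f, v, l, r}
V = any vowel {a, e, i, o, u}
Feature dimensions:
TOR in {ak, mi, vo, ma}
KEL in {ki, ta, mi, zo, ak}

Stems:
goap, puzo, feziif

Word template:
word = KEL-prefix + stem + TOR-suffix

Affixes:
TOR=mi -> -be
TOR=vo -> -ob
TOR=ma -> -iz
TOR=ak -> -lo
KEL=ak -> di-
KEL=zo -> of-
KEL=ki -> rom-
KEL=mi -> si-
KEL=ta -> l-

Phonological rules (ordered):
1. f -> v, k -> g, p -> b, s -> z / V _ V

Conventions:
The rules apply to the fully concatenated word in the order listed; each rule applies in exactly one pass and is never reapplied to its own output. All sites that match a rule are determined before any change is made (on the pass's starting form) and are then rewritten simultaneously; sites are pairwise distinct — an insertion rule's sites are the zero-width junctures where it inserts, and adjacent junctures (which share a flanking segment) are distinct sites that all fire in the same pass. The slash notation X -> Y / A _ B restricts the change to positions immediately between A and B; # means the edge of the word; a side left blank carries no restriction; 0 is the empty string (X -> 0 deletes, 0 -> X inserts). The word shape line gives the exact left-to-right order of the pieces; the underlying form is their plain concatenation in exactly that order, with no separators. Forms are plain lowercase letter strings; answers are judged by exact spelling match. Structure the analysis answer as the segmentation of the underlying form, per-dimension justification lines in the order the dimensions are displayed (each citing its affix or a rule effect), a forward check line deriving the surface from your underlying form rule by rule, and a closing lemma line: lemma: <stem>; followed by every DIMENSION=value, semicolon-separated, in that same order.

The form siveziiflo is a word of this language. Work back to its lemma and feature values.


underlying: si-feziif-lo
TOR=ak - signalled by the affix -lo
KEL=mi - signalled by the affix si-
check: sifeziiflo -> siveziiflo
lemma: feziif; TOR=ak; KEL=mi


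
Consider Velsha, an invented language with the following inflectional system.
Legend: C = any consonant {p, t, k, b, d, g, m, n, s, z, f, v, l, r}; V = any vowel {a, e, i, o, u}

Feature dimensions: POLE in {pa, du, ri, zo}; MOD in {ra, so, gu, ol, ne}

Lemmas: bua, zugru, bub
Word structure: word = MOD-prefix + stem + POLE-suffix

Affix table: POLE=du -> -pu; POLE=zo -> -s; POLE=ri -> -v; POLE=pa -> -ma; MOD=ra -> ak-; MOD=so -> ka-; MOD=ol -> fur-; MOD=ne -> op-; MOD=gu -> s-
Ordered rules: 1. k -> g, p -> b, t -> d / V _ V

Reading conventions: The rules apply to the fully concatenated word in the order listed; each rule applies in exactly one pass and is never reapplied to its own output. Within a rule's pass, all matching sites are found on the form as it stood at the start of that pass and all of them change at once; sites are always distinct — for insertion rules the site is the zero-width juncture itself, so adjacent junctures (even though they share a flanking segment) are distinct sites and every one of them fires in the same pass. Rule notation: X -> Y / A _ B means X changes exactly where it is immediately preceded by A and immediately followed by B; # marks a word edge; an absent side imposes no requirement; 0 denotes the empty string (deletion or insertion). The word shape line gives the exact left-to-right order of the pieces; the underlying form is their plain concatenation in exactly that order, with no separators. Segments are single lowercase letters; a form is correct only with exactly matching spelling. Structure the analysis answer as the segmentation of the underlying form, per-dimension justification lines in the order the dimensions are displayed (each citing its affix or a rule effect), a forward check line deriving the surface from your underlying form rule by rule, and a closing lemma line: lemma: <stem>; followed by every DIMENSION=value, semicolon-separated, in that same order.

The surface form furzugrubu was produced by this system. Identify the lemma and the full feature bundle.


underlying: fur-zugru-pu
POLE=du - signalled by the affix -pu
MOD=ol - signalled by the affix fur-
check: furzugrupu -> furzugrubu
lemma: zugru; POLE=du; MOD=ol


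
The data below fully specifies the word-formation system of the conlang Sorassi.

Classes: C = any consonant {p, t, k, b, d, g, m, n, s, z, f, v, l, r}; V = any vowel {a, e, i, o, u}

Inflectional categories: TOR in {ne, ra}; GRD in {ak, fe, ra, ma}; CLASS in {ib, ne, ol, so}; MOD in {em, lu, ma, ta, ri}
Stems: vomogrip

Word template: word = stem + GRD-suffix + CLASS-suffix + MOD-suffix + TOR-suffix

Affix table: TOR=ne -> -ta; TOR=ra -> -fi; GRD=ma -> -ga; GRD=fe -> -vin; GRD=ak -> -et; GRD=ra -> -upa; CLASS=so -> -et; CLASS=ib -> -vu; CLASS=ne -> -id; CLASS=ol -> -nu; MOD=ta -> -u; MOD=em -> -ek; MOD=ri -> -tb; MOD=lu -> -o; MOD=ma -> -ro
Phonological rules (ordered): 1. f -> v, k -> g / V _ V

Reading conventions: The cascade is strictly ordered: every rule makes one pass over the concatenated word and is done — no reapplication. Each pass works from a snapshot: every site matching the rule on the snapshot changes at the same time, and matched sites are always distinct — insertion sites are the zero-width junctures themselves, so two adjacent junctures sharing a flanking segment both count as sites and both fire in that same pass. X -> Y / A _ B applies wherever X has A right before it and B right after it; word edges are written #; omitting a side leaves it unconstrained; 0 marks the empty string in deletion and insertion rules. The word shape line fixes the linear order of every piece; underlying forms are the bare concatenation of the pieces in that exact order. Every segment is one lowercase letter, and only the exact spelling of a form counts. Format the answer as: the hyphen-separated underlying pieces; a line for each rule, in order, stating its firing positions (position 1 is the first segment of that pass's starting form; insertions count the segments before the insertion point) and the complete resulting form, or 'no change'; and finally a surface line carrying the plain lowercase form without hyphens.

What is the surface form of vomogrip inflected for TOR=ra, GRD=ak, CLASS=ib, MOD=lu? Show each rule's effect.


underlying: vomogrip-et-vu-o-fi
1. f -> v, k -> g / V _ V: fires at position(s) 14: vomogripetvuovi
surface: vomogripetvuovi


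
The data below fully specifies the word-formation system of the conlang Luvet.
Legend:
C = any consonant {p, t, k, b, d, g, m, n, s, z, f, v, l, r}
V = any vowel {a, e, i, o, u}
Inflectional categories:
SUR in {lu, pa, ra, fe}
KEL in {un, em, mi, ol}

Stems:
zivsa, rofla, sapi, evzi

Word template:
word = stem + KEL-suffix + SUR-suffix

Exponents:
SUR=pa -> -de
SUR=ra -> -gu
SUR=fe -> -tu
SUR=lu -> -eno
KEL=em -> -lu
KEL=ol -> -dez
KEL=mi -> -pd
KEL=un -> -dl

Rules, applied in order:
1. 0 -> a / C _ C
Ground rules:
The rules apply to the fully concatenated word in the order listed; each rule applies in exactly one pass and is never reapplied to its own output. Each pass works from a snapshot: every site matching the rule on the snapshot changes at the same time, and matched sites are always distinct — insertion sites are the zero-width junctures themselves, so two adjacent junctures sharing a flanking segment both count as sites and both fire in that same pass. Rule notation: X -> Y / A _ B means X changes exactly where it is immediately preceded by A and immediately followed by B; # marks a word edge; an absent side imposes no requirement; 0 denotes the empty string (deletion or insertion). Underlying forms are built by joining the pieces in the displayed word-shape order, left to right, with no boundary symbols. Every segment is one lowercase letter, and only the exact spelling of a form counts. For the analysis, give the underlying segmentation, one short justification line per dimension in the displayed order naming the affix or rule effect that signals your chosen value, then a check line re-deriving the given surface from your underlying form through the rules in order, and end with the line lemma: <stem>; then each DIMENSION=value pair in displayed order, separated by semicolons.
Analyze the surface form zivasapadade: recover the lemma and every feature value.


underlying: zivsa-pd-de
SUR=pa - signalled by the affix -de
KEL=mi - signalled by the affix -pd
check: zivsapdde -> zivasapadade
lemma: zivsa; SUR=pa; KEL=mi


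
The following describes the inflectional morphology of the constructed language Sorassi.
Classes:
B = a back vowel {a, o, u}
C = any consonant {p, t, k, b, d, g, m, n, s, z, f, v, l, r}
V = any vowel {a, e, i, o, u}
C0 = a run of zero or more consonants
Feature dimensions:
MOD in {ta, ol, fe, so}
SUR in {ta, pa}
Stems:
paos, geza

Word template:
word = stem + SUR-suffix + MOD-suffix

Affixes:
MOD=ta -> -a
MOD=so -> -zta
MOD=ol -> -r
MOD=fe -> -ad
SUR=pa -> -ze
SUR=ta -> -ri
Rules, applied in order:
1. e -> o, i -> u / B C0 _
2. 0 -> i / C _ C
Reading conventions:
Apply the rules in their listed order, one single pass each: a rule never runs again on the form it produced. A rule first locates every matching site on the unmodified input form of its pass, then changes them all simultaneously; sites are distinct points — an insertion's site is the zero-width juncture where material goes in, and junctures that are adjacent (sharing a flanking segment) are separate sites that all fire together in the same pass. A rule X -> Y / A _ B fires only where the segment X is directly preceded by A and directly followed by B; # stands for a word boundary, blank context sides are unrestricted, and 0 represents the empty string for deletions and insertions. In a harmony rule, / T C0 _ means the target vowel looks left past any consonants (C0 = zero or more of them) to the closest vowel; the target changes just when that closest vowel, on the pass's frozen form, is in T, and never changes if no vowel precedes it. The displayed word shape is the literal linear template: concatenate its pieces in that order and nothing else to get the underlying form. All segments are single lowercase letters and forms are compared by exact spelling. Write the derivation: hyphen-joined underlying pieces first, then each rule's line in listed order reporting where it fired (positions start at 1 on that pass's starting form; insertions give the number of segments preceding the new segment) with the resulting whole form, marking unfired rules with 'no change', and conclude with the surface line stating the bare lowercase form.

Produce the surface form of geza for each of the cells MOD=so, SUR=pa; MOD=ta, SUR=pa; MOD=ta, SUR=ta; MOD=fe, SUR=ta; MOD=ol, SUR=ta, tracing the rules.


cell MOD=so, SUR=pa:
underlying: geza-ze-zta
1. e -> o, i -> u / B C0 _: fires at position(s) 6: gezazozta
2. 0 -> i / C _ C: inserts after position(s) 7: gezazozita
surface: gezazozita

cell MOD=ta, SUR=pa:
underlying: geza-ze-a
1. e -> o, i -> u / B C0 _: fires at position(s) 6: gezazoa
2. 0 -> i / C _ C: no change
surface: gezazoa

cell MOD=ta, SUR=ta:
underlying: geza-ri-a
1. e -> o, i -> u / B C0 _: fires at position(s) 6: gezarua
2. 0 -> i / C _ C: no change
surface: gezarua

cell MOD=fe, SUR=ta:
underlying: geza-ri-ad
1. e -> o, i -> u / B C0 _: fires at position(s) 6: gezaruad
2. 0 -> i / C _ C: no change
surface: gezaruad

cell MOD=ol, SUR=ta:
underlying: geza-ri-r
1. e -> o, i -> u / B C0 _: fires at position(s) 6: gezarur
2. 0 -> i / C _ C: no change
surface: gezarur


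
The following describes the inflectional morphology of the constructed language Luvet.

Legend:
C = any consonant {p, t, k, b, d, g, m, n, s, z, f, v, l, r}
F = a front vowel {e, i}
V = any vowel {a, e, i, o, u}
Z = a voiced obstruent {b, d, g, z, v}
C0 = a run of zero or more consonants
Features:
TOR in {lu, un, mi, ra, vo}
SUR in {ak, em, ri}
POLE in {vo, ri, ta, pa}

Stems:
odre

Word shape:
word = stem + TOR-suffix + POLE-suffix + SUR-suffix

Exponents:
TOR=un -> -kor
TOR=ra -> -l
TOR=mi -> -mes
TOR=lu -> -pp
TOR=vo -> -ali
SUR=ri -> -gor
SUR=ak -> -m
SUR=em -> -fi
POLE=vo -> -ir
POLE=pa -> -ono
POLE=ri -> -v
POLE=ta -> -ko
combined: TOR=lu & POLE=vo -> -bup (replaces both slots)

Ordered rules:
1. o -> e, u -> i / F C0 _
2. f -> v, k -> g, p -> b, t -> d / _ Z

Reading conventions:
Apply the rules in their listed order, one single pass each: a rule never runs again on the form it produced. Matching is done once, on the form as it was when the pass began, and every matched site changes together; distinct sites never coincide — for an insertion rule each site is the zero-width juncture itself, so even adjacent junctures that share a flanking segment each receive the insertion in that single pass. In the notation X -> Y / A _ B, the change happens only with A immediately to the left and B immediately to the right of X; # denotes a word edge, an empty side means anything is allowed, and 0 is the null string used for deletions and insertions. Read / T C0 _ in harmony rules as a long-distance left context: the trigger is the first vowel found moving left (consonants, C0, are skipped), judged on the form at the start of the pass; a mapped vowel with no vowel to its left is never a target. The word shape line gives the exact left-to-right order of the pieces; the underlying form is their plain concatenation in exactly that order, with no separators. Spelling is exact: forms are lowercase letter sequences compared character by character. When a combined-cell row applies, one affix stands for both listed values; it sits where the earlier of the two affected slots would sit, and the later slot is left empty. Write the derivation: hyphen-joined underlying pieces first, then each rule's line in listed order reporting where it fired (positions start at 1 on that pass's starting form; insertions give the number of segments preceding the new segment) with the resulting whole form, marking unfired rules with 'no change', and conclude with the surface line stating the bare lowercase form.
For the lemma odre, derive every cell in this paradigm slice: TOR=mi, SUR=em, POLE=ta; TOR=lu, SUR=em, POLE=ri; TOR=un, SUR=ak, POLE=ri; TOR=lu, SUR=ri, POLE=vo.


cell TOR=mi, SUR=em, POLE=ta:
underlying: odre-mes-ko-fi
1. o -> e, u -> i / F C0 _: fires at position(s) 9: odremeskefi
2. f -> v, k -> g, p -> b, t -> d / _ Z: no change
surface: odremeskefi

cell TOR=lu, SUR=em, POLE=ri:
underlying: odre-pp-v-fi
1. o -> e, u -> i / F C0 _: no change
2. f -> v, k -> g, p -> b, t -> d / _ Z: fires at position(s) 6: odrepbvfi
surface: odrepbvfi

cell TOR=un, SUR=ak, POLE=ri:
underlying: odre-kor-v-m
1. o -> e, u -> i / F C0 _: fires at position(s) 6: odrekervm
2. f -> v, k -> g, p -> b, t -> d / _ Z: no change
surface: odrekervm

cell TOR=lu, SUR=ri, POLE=vo:
underlying: odre-bup-gor
1. o -> e, u -> i / F C0 _: fires at position(s) 6: odrebipgor
2. f -> v, k -> g, p -> b, t -> d / _ Z: fires at position(s) 7: odrebibgor
surface: odrebibgor


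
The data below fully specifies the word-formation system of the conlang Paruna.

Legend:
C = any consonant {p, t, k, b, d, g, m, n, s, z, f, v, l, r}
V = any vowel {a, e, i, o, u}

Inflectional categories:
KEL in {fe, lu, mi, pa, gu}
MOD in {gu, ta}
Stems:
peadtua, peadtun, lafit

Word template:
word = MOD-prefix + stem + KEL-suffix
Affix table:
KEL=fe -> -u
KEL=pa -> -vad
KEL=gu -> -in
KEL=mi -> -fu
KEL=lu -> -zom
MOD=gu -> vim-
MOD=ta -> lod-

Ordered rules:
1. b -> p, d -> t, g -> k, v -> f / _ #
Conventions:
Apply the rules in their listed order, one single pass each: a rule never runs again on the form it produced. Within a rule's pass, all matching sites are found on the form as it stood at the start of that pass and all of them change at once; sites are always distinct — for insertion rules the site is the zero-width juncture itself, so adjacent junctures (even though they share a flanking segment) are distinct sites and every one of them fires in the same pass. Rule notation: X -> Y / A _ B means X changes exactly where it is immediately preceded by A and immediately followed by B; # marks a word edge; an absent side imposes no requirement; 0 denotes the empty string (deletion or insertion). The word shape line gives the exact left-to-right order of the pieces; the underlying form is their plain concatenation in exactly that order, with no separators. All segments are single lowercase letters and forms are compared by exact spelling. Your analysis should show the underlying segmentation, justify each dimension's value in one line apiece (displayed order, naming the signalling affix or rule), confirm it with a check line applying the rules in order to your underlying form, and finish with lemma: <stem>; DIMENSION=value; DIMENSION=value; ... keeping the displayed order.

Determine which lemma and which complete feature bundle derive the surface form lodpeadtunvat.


underlying: lod-peadtun-vad
KEL=pa - signalled by the affix -vad
MOD=ta - signalled by the affix lod-
check: lodpeadtunvad -> lodpeadtunvat
lemma: peadtun; KEL=pa; MOD=ta


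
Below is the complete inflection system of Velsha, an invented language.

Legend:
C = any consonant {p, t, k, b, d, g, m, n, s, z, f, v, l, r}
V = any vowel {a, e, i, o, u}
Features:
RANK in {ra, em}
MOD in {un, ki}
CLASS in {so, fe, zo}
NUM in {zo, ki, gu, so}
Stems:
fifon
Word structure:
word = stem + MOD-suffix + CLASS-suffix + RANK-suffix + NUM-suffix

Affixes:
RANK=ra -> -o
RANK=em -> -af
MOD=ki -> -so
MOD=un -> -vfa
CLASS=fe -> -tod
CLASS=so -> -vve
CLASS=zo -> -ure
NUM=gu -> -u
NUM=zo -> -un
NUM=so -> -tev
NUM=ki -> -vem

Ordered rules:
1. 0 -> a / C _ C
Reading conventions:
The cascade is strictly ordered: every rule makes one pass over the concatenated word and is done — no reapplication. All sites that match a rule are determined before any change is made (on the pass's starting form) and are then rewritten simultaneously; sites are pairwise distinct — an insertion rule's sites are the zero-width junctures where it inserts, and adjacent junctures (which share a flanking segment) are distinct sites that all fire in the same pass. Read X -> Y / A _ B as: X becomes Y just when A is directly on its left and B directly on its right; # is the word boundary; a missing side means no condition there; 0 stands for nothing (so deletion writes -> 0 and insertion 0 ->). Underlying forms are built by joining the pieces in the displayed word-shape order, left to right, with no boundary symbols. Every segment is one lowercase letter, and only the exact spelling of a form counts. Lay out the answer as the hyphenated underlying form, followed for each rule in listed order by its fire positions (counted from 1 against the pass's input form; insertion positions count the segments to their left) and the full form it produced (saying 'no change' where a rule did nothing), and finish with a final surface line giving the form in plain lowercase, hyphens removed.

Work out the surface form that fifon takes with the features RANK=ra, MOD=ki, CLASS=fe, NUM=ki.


underlying: fifon-so-tod-o-vem
1. 0 -> a / C _ C: inserts after position(s) 5: fifonasotodovem
surface: fifonasotodovem


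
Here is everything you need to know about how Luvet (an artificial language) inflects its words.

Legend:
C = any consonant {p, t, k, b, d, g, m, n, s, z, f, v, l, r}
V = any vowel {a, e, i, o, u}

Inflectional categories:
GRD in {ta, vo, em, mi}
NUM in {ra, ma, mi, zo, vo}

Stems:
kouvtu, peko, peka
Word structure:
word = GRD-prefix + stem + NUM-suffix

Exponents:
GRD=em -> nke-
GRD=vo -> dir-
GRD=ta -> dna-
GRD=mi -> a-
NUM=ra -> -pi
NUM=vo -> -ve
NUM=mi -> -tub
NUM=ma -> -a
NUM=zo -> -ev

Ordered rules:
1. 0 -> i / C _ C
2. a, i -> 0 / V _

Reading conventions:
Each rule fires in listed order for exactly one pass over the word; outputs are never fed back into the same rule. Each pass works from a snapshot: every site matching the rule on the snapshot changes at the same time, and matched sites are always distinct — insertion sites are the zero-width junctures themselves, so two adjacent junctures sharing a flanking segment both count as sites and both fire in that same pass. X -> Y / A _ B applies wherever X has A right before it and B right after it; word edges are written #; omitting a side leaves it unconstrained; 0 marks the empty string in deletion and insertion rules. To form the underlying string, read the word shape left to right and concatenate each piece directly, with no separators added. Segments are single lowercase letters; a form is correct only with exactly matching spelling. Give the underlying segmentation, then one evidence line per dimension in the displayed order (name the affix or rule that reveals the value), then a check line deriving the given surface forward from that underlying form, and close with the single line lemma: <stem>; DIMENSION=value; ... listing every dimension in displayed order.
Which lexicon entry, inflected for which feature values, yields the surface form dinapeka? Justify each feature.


underlying: dna-peka-a
GRD=ta - signalled by the affix dna-
NUM=ma - signalled by the affix -a
check: dnapekaa -> dinapekaa -> dinapeka
lemma: peka; GRD=ta; NUM=ma


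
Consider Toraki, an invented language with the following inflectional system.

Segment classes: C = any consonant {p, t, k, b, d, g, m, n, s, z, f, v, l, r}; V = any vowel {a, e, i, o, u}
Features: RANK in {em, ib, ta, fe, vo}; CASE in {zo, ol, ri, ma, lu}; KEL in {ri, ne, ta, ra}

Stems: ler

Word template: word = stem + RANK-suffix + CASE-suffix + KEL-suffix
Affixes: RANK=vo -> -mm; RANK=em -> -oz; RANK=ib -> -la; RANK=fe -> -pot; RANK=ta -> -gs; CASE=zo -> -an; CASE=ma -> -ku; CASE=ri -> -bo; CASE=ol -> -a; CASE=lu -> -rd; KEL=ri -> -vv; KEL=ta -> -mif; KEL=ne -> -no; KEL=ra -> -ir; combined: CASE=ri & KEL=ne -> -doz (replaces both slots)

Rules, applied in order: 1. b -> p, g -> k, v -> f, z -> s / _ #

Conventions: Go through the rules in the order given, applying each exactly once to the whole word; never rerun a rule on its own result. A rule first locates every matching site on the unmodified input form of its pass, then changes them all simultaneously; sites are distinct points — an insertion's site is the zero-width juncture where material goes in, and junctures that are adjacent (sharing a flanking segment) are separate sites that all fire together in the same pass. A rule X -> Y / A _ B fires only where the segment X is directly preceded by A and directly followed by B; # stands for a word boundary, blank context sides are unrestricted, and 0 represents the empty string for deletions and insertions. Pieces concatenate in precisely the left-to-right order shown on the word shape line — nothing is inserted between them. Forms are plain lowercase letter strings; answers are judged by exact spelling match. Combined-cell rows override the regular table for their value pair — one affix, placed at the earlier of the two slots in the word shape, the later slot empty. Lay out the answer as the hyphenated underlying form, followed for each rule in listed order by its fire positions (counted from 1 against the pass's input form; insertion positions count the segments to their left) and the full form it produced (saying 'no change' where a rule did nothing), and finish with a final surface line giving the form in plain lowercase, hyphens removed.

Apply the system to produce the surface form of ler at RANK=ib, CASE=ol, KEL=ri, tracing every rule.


underlying: ler-la-a-vv
1. b -> p, g -> k, v -> f, z -> s / _ #: fires at position(s) 8: lerlaavf
surface: lerlaavf


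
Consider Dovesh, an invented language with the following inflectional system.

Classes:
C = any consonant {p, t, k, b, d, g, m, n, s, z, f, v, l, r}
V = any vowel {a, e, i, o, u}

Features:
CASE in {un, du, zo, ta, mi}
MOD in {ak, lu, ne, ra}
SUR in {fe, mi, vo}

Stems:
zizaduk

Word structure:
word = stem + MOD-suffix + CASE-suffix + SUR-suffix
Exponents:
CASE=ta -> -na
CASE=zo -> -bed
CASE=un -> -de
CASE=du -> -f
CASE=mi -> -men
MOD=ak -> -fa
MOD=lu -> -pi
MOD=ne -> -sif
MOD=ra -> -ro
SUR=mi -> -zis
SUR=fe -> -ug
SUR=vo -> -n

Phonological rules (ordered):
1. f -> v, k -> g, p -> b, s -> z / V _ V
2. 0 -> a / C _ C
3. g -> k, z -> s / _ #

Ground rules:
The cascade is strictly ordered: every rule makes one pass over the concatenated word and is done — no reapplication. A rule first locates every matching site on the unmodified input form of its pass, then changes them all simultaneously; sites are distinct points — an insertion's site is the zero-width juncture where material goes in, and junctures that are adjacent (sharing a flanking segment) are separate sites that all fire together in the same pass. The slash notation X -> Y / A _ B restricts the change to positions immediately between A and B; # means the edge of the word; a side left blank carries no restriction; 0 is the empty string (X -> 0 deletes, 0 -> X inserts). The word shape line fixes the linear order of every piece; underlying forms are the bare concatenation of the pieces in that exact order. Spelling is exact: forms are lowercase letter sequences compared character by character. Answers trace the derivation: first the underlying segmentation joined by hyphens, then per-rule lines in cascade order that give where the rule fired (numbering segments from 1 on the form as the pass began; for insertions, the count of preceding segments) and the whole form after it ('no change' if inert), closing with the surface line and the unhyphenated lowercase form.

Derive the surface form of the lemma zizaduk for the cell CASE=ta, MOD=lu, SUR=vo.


underlying: zizaduk-pi-na-n
1. f -> v, k -> g, p -> b, s -> z / V _ V: no change
2. 0 -> a / C _ C: inserts after position(s) 7: zizadukapinan
3. g -> k, z -> s / _ #: no change
surface: zizadukapinan
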